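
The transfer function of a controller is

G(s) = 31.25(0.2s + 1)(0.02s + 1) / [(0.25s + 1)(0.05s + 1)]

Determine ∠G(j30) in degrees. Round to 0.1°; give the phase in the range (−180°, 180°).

-27.2°

At ω = 30 rad/s:
zero (1 + j30·0.2) = 1 + j6 → |·| ≈ 6.0828, ∠ ≈ 80.54°
zero (1 + j30·0.02) = 1 + j0.6 → |·| ≈ 1.1662, ∠ ≈ 30.96°
pole (1 + j30·0.25) = 1 + j7.5 → |·| ≈ 7.5664, ∠ ≈ 82.41°
pole (1 + j30·0.05) = 1 + j1.5 → |·| ≈ 1.8028, ∠ ≈ 56.31°
∠G = (80.54° + 30.96°) − (82.41° + 56.31°) = -27.22°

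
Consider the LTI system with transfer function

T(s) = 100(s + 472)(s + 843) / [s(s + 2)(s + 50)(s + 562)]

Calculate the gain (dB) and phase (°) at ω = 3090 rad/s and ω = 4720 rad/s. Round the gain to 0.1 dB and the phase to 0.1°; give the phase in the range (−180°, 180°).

ω = 3090: -99.3 dB, 167.3°; ω = 4720: -106.8 dB, 171.6°

At s = jω = j3090:
zero (s+472): 472 + j3090 → |·| = √(472²+3090²) = √9770884 ≈ 3125.8, ∠ = arctan(3090/472) ≈ 81.32°
zero (s+843): 843 + j3090 → |·| = √(843²+3090²) = √10258749 ≈ 3202.9, ∠ = arctan(3090/843) ≈ 74.74°
pole (s+2): 2 + j3090 → |·| = √(2²+3090²) = √9548104 ≈ 3090, ∠ = arctan(3090/2) ≈ 89.96°
pole (s+50): 50 + j3090 → |·| = √(50²+3090²) = √9550600 ≈ 3090.4, ∠ = arctan(3090/50) ≈ 89.07°
pole (s+562): 562 + j3090 → |·| = √(562²+3090²) = √9863944 ≈ 3140.7, ∠ = arctan(3090/562) ≈ 79.69°
pole at origin: |s| = 3090, ∠ = 90.00° (in denominator)
|T| = 100 · 1.0012e+07 / 9.2674e+13 ≈ 1.0803e-05
Gain = 20 log₁₀(1.0803e-05) ≈ -99.33 dB
∠T = 156.06° − 348.72° = -192.66° ≡ 167.34° (principal value)

At s = jω = j4720:
zero (s+472): 472 + j4720 → |·| = √(472²+4720²) = √22501184 ≈ 4743.5, ∠ = arctan(4720/472) ≈ 84.29°
zero (s+843): 843 + j4720 → |·| = √(843²+4720²) = √22989049 ≈ 4794.7, ∠ = arctan(4720/843) ≈ 79.87°
pole (s+2): 2 + j4720 → |·| = √(2²+4720²) = √22278404 ≈ 4720, ∠ = arctan(4720/2) ≈ 89.98°
pole (s+50): 50 + j4720 → |·| = √(50²+4720²) = √22280900 ≈ 4720.3, ∠ = arctan(4720/50) ≈ 89.39°
pole (s+562): 562 + j4720 → |·| = √(562²+4720²) = √22594244 ≈ 4753.3, ∠ = arctan(4720/562) ≈ 83.21°
pole at origin: |s| = 4720, ∠ = 90.00° (in denominator)
|T| = 100 · 2.2744e+07 / 4.9986e+14 ≈ 4.5501e-06
Gain = 20 log₁₀(4.5501e-06) ≈ -106.84 dB
∠T = 164.16° − 352.58° = -188.42° ≡ 171.58° (principal value)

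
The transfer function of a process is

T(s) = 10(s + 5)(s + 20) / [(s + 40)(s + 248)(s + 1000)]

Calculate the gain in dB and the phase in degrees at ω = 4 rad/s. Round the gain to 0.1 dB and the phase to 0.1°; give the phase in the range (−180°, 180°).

-77.7 dB, 43.1°

At s = jω = j4:
zero (s+5): 5 + j4 → |·| = √(5²+4²) = √41 ≈ 6.4031, ∠ = arctan(4/5) ≈ 38.66°
zero (s+20): 20 + j4 → |·| = √(20²+4²) = √416 ≈ 20.396, ∠ = arctan(4/20) ≈ 11.31°
pole (s+40): 40 + j4 → |·| = √(40²+4²) = √1616 ≈ 40.2, ∠ = arctan(4/40) ≈ 5.71°
pole (s+248): 248 + j4 → |·| = √(248²+4²) = √61520 ≈ 248.03, ∠ = arctan(4/248) ≈ 0.92°
pole (s+1000): 1000 + j4 → |·| = √(1000²+4²) = √1000016 ≈ 1000, ∠ = arctan(4/1000) ≈ 0.23°
|T| = 10 · 130.6 / 9.9708e+06 ≈ 0.00013098
Gain = 20 log₁₀(0.00013098) ≈ -77.66 dB
∠T = 49.97° − 6.86° = 43.11°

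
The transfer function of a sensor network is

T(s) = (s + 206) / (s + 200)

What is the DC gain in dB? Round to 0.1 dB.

T(0) = 206 / 200 = 1.03
20 log₁₀(1.03) ≈ 0.26 dB

0.3 dB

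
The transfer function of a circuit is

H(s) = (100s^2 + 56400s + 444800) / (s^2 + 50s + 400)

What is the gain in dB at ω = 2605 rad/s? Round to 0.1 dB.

Substitute s = j2605:
Numerator: 100(j2605)^2 + 56400(j2605) + 444800 = -678157700 + j146922000
Denominator: (j2605)^2 + 50(j2605) + 400 = -6785625 + j130250
|N| = √(678157700² + 146922000²) ≈ 6.9389e+08, ∠N ≈ 167.78°
|D| = √(6785625² + 130250²) ≈ 6.7869e+06, ∠D ≈ 178.90°
|H| = 6.9389e+08 / 6.7869e+06 ≈ 102.24
Gain = 20 log₁₀(102.24) ≈ 40.19 dB

40.2 dB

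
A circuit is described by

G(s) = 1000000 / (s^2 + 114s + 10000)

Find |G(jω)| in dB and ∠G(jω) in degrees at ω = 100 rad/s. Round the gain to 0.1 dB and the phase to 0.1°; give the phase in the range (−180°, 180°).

38.9 dB, -90.0°

At s = jω = j100:
quadratic: (j100)² + 114·j100 + 10000 = 0 + j11400 → |·| ≈ 11400, ∠ ≈ 90.00°
|G| = 1000000 / 11400 ≈ 87.719
Gain = 20 log₁₀(87.719) ≈ 38.86 dB
∠G = 0.00° − 90.00° = -90.00°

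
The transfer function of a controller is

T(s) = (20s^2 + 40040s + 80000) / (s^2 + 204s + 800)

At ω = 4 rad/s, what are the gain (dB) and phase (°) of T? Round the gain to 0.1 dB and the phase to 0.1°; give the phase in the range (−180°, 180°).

44.0 dB, 17.4°

Substitute s = j4:
Numerator: 20(j4)^2 + 40040(j4) + 80000 = 79680 + j160160
Denominator: (j4)^2 + 204(j4) + 800 = 784 + j816
|N| = √(79680² + 160160²) ≈ 1.7889e+05, ∠N ≈ 63.55°
|D| = √(784² + 816²) ≈ 1131.6, ∠D ≈ 46.15°
|T| = 1.7889e+05 / 1131.6 ≈ 158.09
Gain = 20 log₁₀(158.09) ≈ 43.98 dB
∠T = 63.55° − 46.15° = 17.40°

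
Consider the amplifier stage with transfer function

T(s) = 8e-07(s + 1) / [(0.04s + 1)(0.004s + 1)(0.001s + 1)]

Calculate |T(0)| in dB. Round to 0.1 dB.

T(0) = 8e-07 · 1 / 1 ≈ 8e-07
20 log₁₀(8e-07) ≈ -121.94 dB

-121.9 dB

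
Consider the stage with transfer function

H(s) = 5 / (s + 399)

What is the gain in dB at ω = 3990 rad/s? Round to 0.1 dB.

-58.1 dB

Substitute s = j3990:
Numerator: 5 = 5 + j0
Denominator: (j3990) + 399 = 399 + j3990
|N| = √(5² + 0²) ≈ 5, ∠N ≈ 0.00°
|D| = √(399² + 3990²) ≈ 4009.9, ∠D ≈ 84.29°
|H| = 5 / 4009.9 ≈ 0.0012469
Gain = 20 log₁₀(0.0012469) ≈ -58.08 dB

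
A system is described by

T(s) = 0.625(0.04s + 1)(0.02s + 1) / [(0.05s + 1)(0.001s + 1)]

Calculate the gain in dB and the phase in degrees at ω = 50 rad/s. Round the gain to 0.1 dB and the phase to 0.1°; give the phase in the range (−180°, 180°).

-2.7 dB, 37.4°

At ω = 50 rad/s:
zero (1 + j50·0.04) = 1 + j2 → |·| ≈ 2.2361, ∠ ≈ 63.43°
zero (1 + j50·0.02) = 1 + j1 → |·| ≈ 1.4142, ∠ ≈ 45.00°
pole (1 + j50·0.05) = 1 + j2.5 → |·| ≈ 2.6926, ∠ ≈ 68.20°
pole (1 + j50·0.001) = 1 + j0.05 → |·| ≈ 1.0012, ∠ ≈ 2.86°
|T| = 0.625 · 2.2361 · 1.4142 / (2.6926 · 1.0012) ≈ 0.73314
Gain = 20 log₁₀(0.73314) ≈ -2.70 dB
∠T = (63.43° + 45.00°) − (68.20° + 2.86°) = 37.37°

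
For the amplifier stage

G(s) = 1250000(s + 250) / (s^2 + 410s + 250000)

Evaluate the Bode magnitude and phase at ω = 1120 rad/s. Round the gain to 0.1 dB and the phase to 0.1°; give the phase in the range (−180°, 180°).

62.3 dB, -78.0°

At s = jω = j1120:
zero (s+250): 250 + j1120 → |·| = √(250²+1120²) = √1316900 ≈ 1147.6, ∠ = arctan(1120/250) ≈ 77.42°
quadratic: (j1120)² + 410·j1120 + 250000 = -1004400 + j459200 → |·| ≈ 1.1044e+06, ∠ ≈ 155.43°
|G| = 1250000 · 1147.6 / 1.1044e+06 ≈ 1298.9
Gain = 20 log₁₀(1298.9) ≈ 62.27 dB
∠G = 77.42° − 155.43° = -78.01°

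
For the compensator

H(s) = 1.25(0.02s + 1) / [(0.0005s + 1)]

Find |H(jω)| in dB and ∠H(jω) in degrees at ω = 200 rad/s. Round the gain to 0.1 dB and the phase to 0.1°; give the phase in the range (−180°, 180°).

At ω = 200 rad/s:
zero (1 + j200·0.02) = 1 + j4 → |·| ≈ 4.1231, ∠ ≈ 75.96°
pole (1 + j200·0.0005) = 1 + j0.1 → |·| ≈ 1.005, ∠ ≈ 5.71°
|H| = 1.25 · 4.1231 / (1.005) ≈ 5.1282
Gain = 20 log₁₀(5.1282) ≈ 14.20 dB
∠H = (75.96°) − (5.71°) = 70.25°

14.2 dB, 70.3°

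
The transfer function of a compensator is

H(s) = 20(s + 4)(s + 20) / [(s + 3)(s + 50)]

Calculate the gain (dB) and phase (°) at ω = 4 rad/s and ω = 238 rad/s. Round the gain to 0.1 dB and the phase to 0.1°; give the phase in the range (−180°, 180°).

At s = jω = j4:
zero (s+4): 4 + j4 → |·| = √(4²+4²) = √32 ≈ 5.6569, ∠ = arctan(4/4) ≈ 45.00°
zero (s+20): 20 + j4 → |·| = √(20²+4²) = √416 ≈ 20.396, ∠ = arctan(4/20) ≈ 11.31°
pole (s+3): 3 + j4 → |·| = √(3²+4²) = √25 ≈ 5, ∠ = arctan(4/3) ≈ 53.13°
pole (s+50): 50 + j4 → |·| = √(50²+4²) = √2516 ≈ 50.16, ∠ = arctan(4/50) ≈ 4.57°
|H| = 20 · 115.38 / 250.8 ≈ 9.201
Gain = 20 log₁₀(9.201) ≈ 19.28 dB
∠H = 56.31° − 57.70° = -1.39°

At s = jω = j238:
zero (s+4): 4 + j238 → |·| = √(4²+238²) = √56660 ≈ 238.03, ∠ = arctan(238/4) ≈ 89.04°
zero (s+20): 20 + j238 → |·| = √(20²+238²) = √57044 ≈ 238.84, ∠ = arctan(238/20) ≈ 85.20°
pole (s+3): 3 + j238 → |·| = √(3²+238²) = √56653 ≈ 238.02, ∠ = arctan(238/3) ≈ 89.28°
pole (s+50): 50 + j238 → |·| = √(50²+238²) = √59144 ≈ 243.2, ∠ = arctan(238/50) ≈ 78.14°
|H| = 20 · 56851 / 57886 ≈ 19.642
Gain = 20 log₁₀(19.642) ≈ 25.86 dB
∠H = 174.24° − 167.42° = 6.82°

ω = 4: 19.3 dB, -1.4°; ω = 238: 25.9 dB, 6.8°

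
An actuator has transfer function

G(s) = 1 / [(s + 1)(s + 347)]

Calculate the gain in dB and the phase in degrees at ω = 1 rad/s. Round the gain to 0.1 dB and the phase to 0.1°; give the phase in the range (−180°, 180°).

-53.8 dB, -45.2°

At s = jω = j1:
pole (s+1): 1 + j1 → |·| = √(1²+1²) = √2 ≈ 1.4142, ∠ = arctan(1/1) ≈ 45.00°
pole (s+347): 347 + j1 → |·| = √(347²+1²) = √120410 ≈ 347, ∠ = arctan(1/347) ≈ 0.17°
|G| = 1 / 490.73 ≈ 0.0020378
Gain = 20 log₁₀(0.0020378) ≈ -53.82 dB
∠G = 0.00° − 45.17° = -45.17°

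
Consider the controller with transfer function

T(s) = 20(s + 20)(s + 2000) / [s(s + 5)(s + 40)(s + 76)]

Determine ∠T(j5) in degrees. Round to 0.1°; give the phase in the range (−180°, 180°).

At s = jω = j5:
zero (s+20): 20 + j5 → |·| = √(20²+5²) = √425 ≈ 20.616, ∠ = arctan(5/20) ≈ 14.04°
zero (s+2000): 2000 + j5 → |·| = √(2000²+5²) = √4000025 ≈ 2000, ∠ = arctan(5/2000) ≈ 0.14°
pole (s+5): 5 + j5 → |·| = √(5²+5²) = √50 ≈ 7.0711, ∠ = arctan(5/5) ≈ 45.00°
pole (s+40): 40 + j5 → |·| = √(40²+5²) = √1625 ≈ 40.311, ∠ = arctan(5/40) ≈ 7.13°
pole (s+76): 76 + j5 → |·| = √(76²+5²) = √5801 ≈ 76.164, ∠ = arctan(5/76) ≈ 3.76°
pole at origin: |s| = 5, ∠ = 90.00° (in denominator)
∠T = 14.18° − 145.89° = -131.71°

-131.7°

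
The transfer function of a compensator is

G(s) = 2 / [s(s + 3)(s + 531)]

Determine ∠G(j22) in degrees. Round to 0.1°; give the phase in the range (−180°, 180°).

At s = jω = j22:
pole (s+3): 3 + j22 → |·| = √(3²+22²) = √493 ≈ 22.204, ∠ = arctan(22/3) ≈ 82.23°
pole (s+531): 531 + j22 → |·| = √(531²+22²) = √282445 ≈ 531.46, ∠ = arctan(22/531) ≈ 2.37°
pole at origin: |s| = 22, ∠ = 90.00° (in denominator)
∠G = 0.00° − 174.60° = -174.60°

-174.6°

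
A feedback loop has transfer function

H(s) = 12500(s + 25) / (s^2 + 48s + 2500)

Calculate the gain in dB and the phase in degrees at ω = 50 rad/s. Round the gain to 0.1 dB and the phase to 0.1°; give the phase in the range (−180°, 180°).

At s = jω = j50:
zero (s+25): 25 + j50 → |·| = √(25²+50²) = √3125 ≈ 55.902, ∠ = arctan(50/25) ≈ 63.43°
quadratic: (j50)² + 48·j50 + 2500 = 0 + j2400 → |·| ≈ 2400, ∠ ≈ 90.00°
|H| = 12500 · 55.902 / 2400 ≈ 291.16
Gain = 20 log₁₀(291.16) ≈ 49.28 dB
∠H = 63.43° − 90.00° = -26.57°

49.3 dB, -26.6°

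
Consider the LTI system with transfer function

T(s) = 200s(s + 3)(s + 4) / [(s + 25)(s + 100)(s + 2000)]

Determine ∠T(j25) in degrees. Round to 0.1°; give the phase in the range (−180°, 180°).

At s = jω = j25:
zero (s+3): 3 + j25 → |·| = √(3²+25²) = √634 ≈ 25.179, ∠ = arctan(25/3) ≈ 83.16°
zero (s+4): 4 + j25 → |·| = √(4²+25²) = √641 ≈ 25.318, ∠ = arctan(25/4) ≈ 80.91°
zero at origin: s = j25 → |·| = 25, ∠ = 90.00°
pole (s+25): 25 + j25 → |·| = √(25²+25²) = √1250 ≈ 35.355, ∠ = arctan(25/25) ≈ 45.00°
pole (s+100): 100 + j25 → |·| = √(100²+25²) = √10625 ≈ 103.08, ∠ = arctan(25/100) ≈ 14.04°
pole (s+2000): 2000 + j25 → |·| = √(2000²+25²) = √4000625 ≈ 2000.2, ∠ = arctan(25/2000) ≈ 0.72°
∠T = 254.07° − 59.76° = 194.31° ≡ -165.69° (principal value)

-165.7°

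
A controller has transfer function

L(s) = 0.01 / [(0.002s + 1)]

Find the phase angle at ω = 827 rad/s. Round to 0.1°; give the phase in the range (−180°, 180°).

At ω = 827 rad/s:
pole (1 + j827·0.002) = 1 + j1.654 → |·| ≈ 1.9328, ∠ ≈ 58.84°
∠L = (0°) − (58.84°) = -58.84°

-58.8°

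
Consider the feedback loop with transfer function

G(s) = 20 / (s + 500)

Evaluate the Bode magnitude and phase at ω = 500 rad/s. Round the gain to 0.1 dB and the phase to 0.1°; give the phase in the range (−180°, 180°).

-31.0 dB, -45.0°

Substitute s = j500:
Numerator: 20 = 20 + j0
Denominator: (j500) + 500 = 500 + j500
|N| = √(20² + 0²) ≈ 20, ∠N ≈ 0.00°
|D| = √(500² + 500²) ≈ 707.11, ∠D ≈ 45.00°
|G| = 20 / 707.11 ≈ 0.028284
Gain = 20 log₁₀(0.028284) ≈ -30.97 dB
∠G = 0.00° − 45.00° = -45.00°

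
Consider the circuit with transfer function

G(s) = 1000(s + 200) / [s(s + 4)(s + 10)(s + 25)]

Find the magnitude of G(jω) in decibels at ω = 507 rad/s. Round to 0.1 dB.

-101.7 dB

At s = jω = j507:
zero (s+200): 200 + j507 → |·| = √(200²+507²) = √297049 ≈ 545.02, ∠ = arctan(507/200) ≈ 68.47°
pole (s+4): 4 + j507 → |·| = √(4²+507²) = √257065 ≈ 507.02, ∠ = arctan(507/4) ≈ 89.55°
pole (s+10): 10 + j507 → |·| = √(10²+507²) = √257149 ≈ 507.1, ∠ = arctan(507/10) ≈ 88.87°
pole (s+25): 25 + j507 → |·| = √(25²+507²) = √257674 ≈ 507.62, ∠ = arctan(507/25) ≈ 87.18°
pole at origin: |s| = 507, ∠ = 90.00° (in denominator)
|G| = 1000 · 545.02 / 6.6171e+10 ≈ 8.2365e-06
Gain = 20 log₁₀(8.2365e-06) ≈ -101.69 dB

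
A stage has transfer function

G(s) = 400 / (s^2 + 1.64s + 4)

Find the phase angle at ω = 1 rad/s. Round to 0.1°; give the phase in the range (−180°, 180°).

At s = jω = j1:
quadratic: (j1)² + 1.64·j1 + 4 = 3 + j1.64 → |·| ≈ 3.419, ∠ ≈ 28.66°
∠G = 0.00° − 28.66° = -28.66°

-28.7°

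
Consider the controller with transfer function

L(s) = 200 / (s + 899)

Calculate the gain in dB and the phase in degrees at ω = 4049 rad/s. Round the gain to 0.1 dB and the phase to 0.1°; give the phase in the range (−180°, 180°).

-26.3 dB, -77.5°

Substitute s = j4049:
Numerator: 200 = 200 + j0
Denominator: (j4049) + 899 = 899 + j4049
|N| = √(200² + 0²) ≈ 200, ∠N ≈ 0.00°
|D| = √(899² + 4049²) ≈ 4147.6, ∠D ≈ 77.48°
|L| = 200 / 4147.6 ≈ 0.048221
Gain = 20 log₁₀(0.048221) ≈ -26.34 dB
∠L = 0.00° − 77.48° = -77.48°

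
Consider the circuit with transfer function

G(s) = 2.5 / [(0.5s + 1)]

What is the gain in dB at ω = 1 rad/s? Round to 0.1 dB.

7.0 dB

At ω = 1 rad/s:
pole (1 + j1·0.5) = 1 + j0.5 → |·| ≈ 1.118, ∠ ≈ 26.57°
|G| = 2.5 · 1 / (1.118) ≈ 2.2361
Gain = 20 log₁₀(2.2361) ≈ 6.99 dB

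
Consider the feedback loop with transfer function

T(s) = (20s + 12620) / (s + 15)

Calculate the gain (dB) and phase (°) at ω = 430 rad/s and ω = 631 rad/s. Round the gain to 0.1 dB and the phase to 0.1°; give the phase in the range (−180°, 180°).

Substitute s = j430:
Numerator: 20(j430) + 12620 = 12620 + j8600
Denominator: (j430) + 15 = 15 + j430
|N| = √(12620² + 8600²) ≈ 15272, ∠N ≈ 34.27°
|D| = √(15² + 430²) ≈ 430.26, ∠D ≈ 88.00°
|T| = 15272 / 430.26 ≈ 35.495
Gain = 20 log₁₀(35.495) ≈ 31.00 dB
∠T = 34.27° − 88.00° = -53.73°

Substitute s = j631:
Numerator: 20(j631) + 12620 = 12620 + j12620
Denominator: (j631) + 15 = 15 + j631
|N| = √(12620² + 12620²) ≈ 17847, ∠N ≈ 45.00°
|D| = √(15² + 631²) ≈ 631.18, ∠D ≈ 88.64°
|T| = 17847 / 631.18 ≈ 28.276
Gain = 20 log₁₀(28.276) ≈ 29.03 dB
∠T = 45.00° − 88.64° = -43.64°

ω = 430: 31.0 dB, -53.7°; ω = 631: 29.0 dB, -43.6°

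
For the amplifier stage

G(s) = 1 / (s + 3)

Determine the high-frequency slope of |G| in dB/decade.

Each pole contributes −20 dB/decade at high frequency; each zero contributes +20 dB/decade.
Net: 0 zero(s) − 1 pole(s) → -20 dB/decade.

-20 dB/decade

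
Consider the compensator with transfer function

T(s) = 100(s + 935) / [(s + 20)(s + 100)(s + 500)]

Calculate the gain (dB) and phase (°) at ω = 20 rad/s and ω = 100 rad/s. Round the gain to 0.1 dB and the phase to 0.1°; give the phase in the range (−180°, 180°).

At s = jω = j20:
zero (s+935): 935 + j20 → |·| = √(935²+20²) = √874625 ≈ 935.21, ∠ = arctan(20/935) ≈ 1.23°
pole (s+20): 20 + j20 → |·| = √(20²+20²) = √800 ≈ 28.284, ∠ = arctan(20/20) ≈ 45.00°
pole (s+100): 100 + j20 → |·| = √(100²+20²) = √10400 ≈ 101.98, ∠ = arctan(20/100) ≈ 11.31°
pole (s+500): 500 + j20 → |·| = √(500²+20²) = √250400 ≈ 500.4, ∠ = arctan(20/500) ≈ 2.29°
|T| = 100 · 935.21 / 1.4434e+06 ≈ 0.064792
Gain = 20 log₁₀(0.064792) ≈ -23.77 dB
∠T = 1.23° − 58.60° = -57.37°

At s = jω = j100:
zero (s+935): 935 + j100 → |·| = √(935²+100²) = √884225 ≈ 940.33, ∠ = arctan(100/935) ≈ 6.10°
pole (s+20): 20 + j100 → |·| = √(20²+100²) = √10400 ≈ 101.98, ∠ = arctan(100/20) ≈ 78.69°
pole (s+100): 100 + j100 → |·| = √(100²+100²) = √20000 ≈ 141.42, ∠ = arctan(100/100) ≈ 45.00°
pole (s+500): 500 + j100 → |·| = √(500²+100²) = √260000 ≈ 509.9, ∠ = arctan(100/500) ≈ 11.31°
|T| = 100 · 940.33 / 7.3538e+06 ≈ 0.012787
Gain = 20 log₁₀(0.012787) ≈ -37.86 dB
∠T = 6.10° − 135.00° = -128.90°

ω = 20: -23.8 dB, -57.4°; ω = 100: -37.9 dB, -128.9°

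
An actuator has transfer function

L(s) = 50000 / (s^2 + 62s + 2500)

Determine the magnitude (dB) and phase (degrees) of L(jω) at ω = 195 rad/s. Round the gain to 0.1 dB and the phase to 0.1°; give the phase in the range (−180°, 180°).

At s = jω = j195:
quadratic: (j195)² + 62·j195 + 2500 = -35525 + j12090 → |·| ≈ 37526, ∠ ≈ 161.21°
|L| = 50000 / 37526 ≈ 1.3324
Gain = 20 log₁₀(1.3324) ≈ 2.49 dB
∠L = 0.00° − 161.21° = -161.21°

2.5 dB, -161.2°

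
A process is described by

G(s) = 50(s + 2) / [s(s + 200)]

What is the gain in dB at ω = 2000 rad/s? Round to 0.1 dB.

-32.1 dB

At s = jω = j2000:
zero (s+2): 2 + j2000 → |·| = √(2²+2000²) = √4000004 ≈ 2000, ∠ = arctan(2000/2) ≈ 89.94°
pole (s+200): 200 + j2000 → |·| = √(200²+2000²) = √4040000 ≈ 2010, ∠ = arctan(2000/200) ≈ 84.29°
pole at origin: |s| = 2000, ∠ = 90.00° (in denominator)
|G| = 50 · 2000 / 4.02e+06 ≈ 0.024876
Gain = 20 log₁₀(0.024876) ≈ -32.08 dB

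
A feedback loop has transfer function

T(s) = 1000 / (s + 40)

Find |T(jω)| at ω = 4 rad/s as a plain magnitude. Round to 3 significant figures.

24.9

At s = jω = j4:
pole (s+40): 40 + j4 → |·| = √(40²+4²) = √1616 ≈ 40.2, ∠ = arctan(4/40) ≈ 5.71°
|T| = 1000 / 40.2 ≈ 24.876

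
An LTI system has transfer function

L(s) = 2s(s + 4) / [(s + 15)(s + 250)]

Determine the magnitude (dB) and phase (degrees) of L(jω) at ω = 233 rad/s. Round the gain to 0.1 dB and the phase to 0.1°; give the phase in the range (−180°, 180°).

2.7 dB, 49.7°

At s = jω = j233:
zero (s+4): 4 + j233 → |·| = √(4²+233²) = √54305 ≈ 233.03, ∠ = arctan(233/4) ≈ 89.02°
zero at origin: s = j233 → |·| = 233, ∠ = 90.00°
pole (s+15): 15 + j233 → |·| = √(15²+233²) = √54514 ≈ 233.48, ∠ = arctan(233/15) ≈ 86.32°
pole (s+250): 250 + j233 → |·| = √(250²+233²) = √116789 ≈ 341.74, ∠ = arctan(233/250) ≈ 42.98°
|L| = 2 · 54296 / 79789 ≈ 1.361
Gain = 20 log₁₀(1.361) ≈ 2.68 dB
∠L = 179.02° − 129.30° = 49.72°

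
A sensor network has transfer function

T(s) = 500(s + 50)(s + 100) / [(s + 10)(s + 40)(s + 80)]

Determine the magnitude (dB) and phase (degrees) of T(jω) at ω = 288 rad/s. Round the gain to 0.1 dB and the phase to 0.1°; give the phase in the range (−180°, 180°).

At s = jω = j288:
zero (s+50): 50 + j288 → |·| = √(50²+288²) = √85444 ≈ 292.31, ∠ = arctan(288/50) ≈ 80.15°
zero (s+100): 100 + j288 → |·| = √(100²+288²) = √92944 ≈ 304.87, ∠ = arctan(288/100) ≈ 70.85°
pole (s+10): 10 + j288 → |·| = √(10²+288²) = √83044 ≈ 288.17, ∠ = arctan(288/10) ≈ 88.01°
pole (s+40): 40 + j288 → |·| = √(40²+288²) = √84544 ≈ 290.76, ∠ = arctan(288/40) ≈ 82.09°
pole (s+80): 80 + j288 → |·| = √(80²+288²) = √89344 ≈ 298.9, ∠ = arctan(288/80) ≈ 74.48°
|T| = 500 · 89117 / 2.5044e+07 ≈ 1.7792
Gain = 20 log₁₀(1.7792) ≈ 5.00 dB
∠T = 151.00° − 244.58° = -93.58°

5.0 dB, -93.6°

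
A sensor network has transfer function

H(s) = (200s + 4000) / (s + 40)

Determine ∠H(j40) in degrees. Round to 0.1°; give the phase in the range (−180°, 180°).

Substitute s = j40:
Numerator: 200(j40) + 4000 = 4000 + j8000
Denominator: (j40) + 40 = 40 + j40
|N| = √(4000² + 8000²) ≈ 8944.3, ∠N ≈ 63.43°
|D| = √(40² + 40²) ≈ 56.569, ∠D ≈ 45.00°
∠H = 63.43° − 45.00° = 18.43°

18.4°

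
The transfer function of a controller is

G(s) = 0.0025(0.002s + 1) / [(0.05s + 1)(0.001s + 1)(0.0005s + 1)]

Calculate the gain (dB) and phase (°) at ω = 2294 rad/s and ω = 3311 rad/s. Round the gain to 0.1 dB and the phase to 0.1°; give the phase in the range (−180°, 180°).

At ω = 2294 rad/s:
zero (1 + j2294·0.002) = 1 + j4.588 → |·| ≈ 4.6957, ∠ ≈ 77.70°
pole (1 + j2294·0.05) = 1 + j114.7 → |·| ≈ 114.7, ∠ ≈ 89.50°
pole (1 + j2294·0.001) = 1 + j2.294 → |·| ≈ 2.5025, ∠ ≈ 66.45°
pole (1 + j2294·0.0005) = 1 + j1.147 → |·| ≈ 1.5217, ∠ ≈ 48.92°
|G| = 0.0025 · 4.6957 / (114.7 · 2.5025 · 1.5217) ≈ 2.6877e-05
Gain = 20 log₁₀(2.6877e-05) ≈ -91.41 dB
∠G = (77.70°) − (89.50° + 66.45° + 48.92°) = -127.17°

At ω = 3311 rad/s:
zero (1 + j3311·0.002) = 1 + j6.622 → |·| ≈ 6.6971, ∠ ≈ 81.41°
pole (1 + j3311·0.05) = 1 + j165.55 → |·| ≈ 165.55, ∠ ≈ 89.65°
pole (1 + j3311·0.001) = 1 + j3.311 → |·| ≈ 3.4587, ∠ ≈ 73.19°
pole (1 + j3311·0.0005) = 1 + j1.6555 → |·| ≈ 1.9341, ∠ ≈ 58.87°
|G| = 0.0025 · 6.6971 / (165.55 · 3.4587 · 1.9341) ≈ 1.5118e-05
Gain = 20 log₁₀(1.5118e-05) ≈ -96.41 dB
∠G = (81.41°) − (89.65° + 73.19° + 58.87°) = -140.30°

ω = 2294: -91.4 dB, -127.2°; ω = 3311: -96.4 dB, -140.3°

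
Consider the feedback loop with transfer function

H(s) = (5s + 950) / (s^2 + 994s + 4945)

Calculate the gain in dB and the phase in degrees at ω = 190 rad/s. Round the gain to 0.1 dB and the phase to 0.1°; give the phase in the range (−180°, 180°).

-43.1 dB, -54.4°

Substitute s = j190:
Numerator: 5(j190) + 950 = 950 + j950
Denominator: (j190)^2 + 994(j190) + 4945 = -31155 + j188860
|N| = √(950² + 950²) ≈ 1343.5, ∠N ≈ 45.00°
|D| = √(31155² + 188860²) ≈ 1.9141e+05, ∠D ≈ 99.37°
|H| = 1343.5 / 1.9141e+05 ≈ 0.007019
Gain = 20 log₁₀(0.007019) ≈ -43.07 dB
∠H = 45.00° − 99.37° = -54.37°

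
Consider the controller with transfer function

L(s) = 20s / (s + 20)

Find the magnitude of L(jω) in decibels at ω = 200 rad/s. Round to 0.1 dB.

26.0 dB

At s = jω = j200:
zero at origin: s = j200 → |·| = 200, ∠ = 90.00°
pole (s+20): 20 + j200 → |·| = √(20²+200²) = √40400 ≈ 201, ∠ = arctan(200/20) ≈ 84.29°
|L| = 20 · 200 / 201 ≈ 19.9
Gain = 20 log₁₀(19.9) ≈ 25.98 dB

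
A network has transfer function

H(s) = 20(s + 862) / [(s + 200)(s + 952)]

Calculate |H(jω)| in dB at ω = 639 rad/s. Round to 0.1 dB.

-31.1 dB

At s = jω = j639:
zero (s+862): 862 + j639 → |·| = √(862²+639²) = √1151365 ≈ 1073, ∠ = arctan(639/862) ≈ 36.55°
pole (s+200): 200 + j639 → |·| = √(200²+639²) = √448321 ≈ 669.57, ∠ = arctan(639/200) ≈ 72.62°
pole (s+952): 952 + j639 → |·| = √(952²+639²) = √1314625 ≈ 1146.6, ∠ = arctan(639/952) ≈ 33.87°
|H| = 20 · 1073 / 7.6773e+05 ≈ 0.027953
Gain = 20 log₁₀(0.027953) ≈ -31.07 dB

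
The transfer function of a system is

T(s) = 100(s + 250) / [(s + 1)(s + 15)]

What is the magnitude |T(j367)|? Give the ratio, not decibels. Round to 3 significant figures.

At s = jω = j367:
zero (s+250): 250 + j367 → |·| = √(250²+367²) = √197189 ≈ 444.06, ∠ = arctan(367/250) ≈ 55.74°
pole (s+1): 1 + j367 → |·| = √(1²+367²) = √134690 ≈ 367, ∠ = arctan(367/1) ≈ 89.84°
pole (s+15): 15 + j367 → |·| = √(15²+367²) = √134914 ≈ 367.31, ∠ = arctan(367/15) ≈ 87.66°
|T| = 100 · 444.06 / 1.348e+05 ≈ 0.32942

0.329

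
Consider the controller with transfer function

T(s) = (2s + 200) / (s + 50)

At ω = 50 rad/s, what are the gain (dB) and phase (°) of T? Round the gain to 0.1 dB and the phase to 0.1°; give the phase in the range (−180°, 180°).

Substitute s = j50:
Numerator: 2(j50) + 200 = 200 + j100
Denominator: (j50) + 50 = 50 + j50
|N| = √(200² + 100²) ≈ 223.61, ∠N ≈ 26.57°
|D| = √(50² + 50²) ≈ 70.711, ∠D ≈ 45.00°
|T| = 223.61 / 70.711 ≈ 3.1623
Gain = 20 log₁₀(3.1623) ≈ 10.00 dB
∠T = 26.57° − 45.00° = -18.43°

10.0 dB, -18.4°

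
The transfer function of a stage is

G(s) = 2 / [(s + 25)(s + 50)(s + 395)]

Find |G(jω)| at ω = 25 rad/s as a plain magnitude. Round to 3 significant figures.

2.56e-06

At s = jω = j25:
pole (s+25): 25 + j25 → |·| = √(25²+25²) = √1250 ≈ 35.355, ∠ = arctan(25/25) ≈ 45.00°
pole (s+50): 50 + j25 → |·| = √(50²+25²) = √3125 ≈ 55.902, ∠ = arctan(25/50) ≈ 26.57°
pole (s+395): 395 + j25 → |·| = √(395²+25²) = √156650 ≈ 395.79, ∠ = arctan(25/395) ≈ 3.62°
|G| = 2 / 7.8225e+05 ≈ 2.5567e-06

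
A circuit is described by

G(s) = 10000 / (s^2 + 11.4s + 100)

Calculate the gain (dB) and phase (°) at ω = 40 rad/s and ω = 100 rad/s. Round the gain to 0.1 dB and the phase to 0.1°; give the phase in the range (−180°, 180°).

At s = jω = j40:
quadratic: (j40)² + 11.4·j40 + 100 = -1500 + j456 → |·| ≈ 1567.8, ∠ ≈ 163.09°
|G| = 10000 / 1567.8 ≈ 6.3784
Gain = 20 log₁₀(6.3784) ≈ 16.09 dB
∠G = 0.00° − 163.09° = -163.09°

At s = jω = j100:
quadratic: (j100)² + 11.4·j100 + 100 = -9900 + j1140 → |·| ≈ 9965.4, ∠ ≈ 173.43°
|G| = 10000 / 9965.4 ≈ 1.0035
Gain = 20 log₁₀(1.0035) ≈ 0.03 dB
∠G = 0.00° − 173.43° = -173.43°

ω = 40: 16.1 dB, -163.1°; ω = 100: 0.0 dB, -173.4°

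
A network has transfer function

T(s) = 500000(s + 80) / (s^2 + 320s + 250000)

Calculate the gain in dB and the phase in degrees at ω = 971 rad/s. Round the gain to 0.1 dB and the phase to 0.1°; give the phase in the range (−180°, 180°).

56.1 dB, -70.6°

At s = jω = j971:
zero (s+80): 80 + j971 → |·| = √(80²+971²) = √949241 ≈ 974.29, ∠ = arctan(971/80) ≈ 85.29°
quadratic: (j971)² + 320·j971 + 250000 = -692841 + j310720 → |·| ≈ 7.5933e+05, ∠ ≈ 155.85°
|T| = 500000 · 974.29 / 7.5933e+05 ≈ 641.55
Gain = 20 log₁₀(641.55) ≈ 56.14 dB
∠T = 85.29° − 155.85° = -70.56°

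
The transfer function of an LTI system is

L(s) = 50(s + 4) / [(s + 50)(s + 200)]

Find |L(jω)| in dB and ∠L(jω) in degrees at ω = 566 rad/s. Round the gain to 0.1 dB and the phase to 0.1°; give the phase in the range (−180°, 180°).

-21.6 dB, -65.9°

At s = jω = j566:
zero (s+4): 4 + j566 → |·| = √(4²+566²) = √320372 ≈ 566.01, ∠ = arctan(566/4) ≈ 89.60°
pole (s+50): 50 + j566 → |·| = √(50²+566²) = √322856 ≈ 568.2, ∠ = arctan(566/50) ≈ 84.95°
pole (s+200): 200 + j566 → |·| = √(200²+566²) = √360356 ≈ 600.3, ∠ = arctan(566/200) ≈ 70.54°
|L| = 50 · 566.01 / 3.4109e+05 ≈ 0.082971
Gain = 20 log₁₀(0.082971) ≈ -21.62 dB
∠L = 89.60° − 155.49° = -65.89°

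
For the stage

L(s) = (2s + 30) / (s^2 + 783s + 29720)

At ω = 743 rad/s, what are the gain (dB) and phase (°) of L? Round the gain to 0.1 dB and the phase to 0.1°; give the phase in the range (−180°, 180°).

Substitute s = j743:
Numerator: 2(j743) + 30 = 30 + j1486
Denominator: (j743)^2 + 783(j743) + 29720 = -522329 + j581769
|N| = √(30² + 1486²) ≈ 1486.3, ∠N ≈ 88.84°
|D| = √(522329² + 581769²) ≈ 7.8185e+05, ∠D ≈ 131.92°
|L| = 1486.3 / 7.8185e+05 ≈ 0.001901
Gain = 20 log₁₀(0.001901) ≈ -54.42 dB
∠L = 88.84° − 131.92° = -43.08°

-54.4 dB, -43.1°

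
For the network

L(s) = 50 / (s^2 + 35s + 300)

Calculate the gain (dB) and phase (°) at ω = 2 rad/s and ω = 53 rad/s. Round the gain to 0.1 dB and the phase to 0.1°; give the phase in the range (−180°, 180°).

Substitute s = j2:
Numerator: 50 = 50 + j0
Denominator: (j2)^2 + 35(j2) + 300 = 296 + j70
|N| = √(50² + 0²) ≈ 50, ∠N ≈ 0.00°
|D| = √(296² + 70²) ≈ 304.16, ∠D ≈ 13.31°
|L| = 50 / 304.16 ≈ 0.16439
Gain = 20 log₁₀(0.16439) ≈ -15.68 dB
∠L = 0.00° − 13.31° = -13.31°

Substitute s = j53:
Numerator: 50 = 50 + j0
Denominator: (j53)^2 + 35(j53) + 300 = -2509 + j1855
|N| = √(50² + 0²) ≈ 50, ∠N ≈ 0.00°
|D| = √(2509² + 1855²) ≈ 3120.3, ∠D ≈ 143.52°
|L| = 50 / 3120.3 ≈ 0.016024
Gain = 20 log₁₀(0.016024) ≈ -35.90 dB
∠L = 0.00° − 143.52° = -143.52°

ω = 2: -15.7 dB, -13.3°; ω = 53: -35.9 dB, -143.5°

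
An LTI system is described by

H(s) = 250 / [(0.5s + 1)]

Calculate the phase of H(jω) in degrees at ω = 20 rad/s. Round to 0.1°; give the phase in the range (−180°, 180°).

-84.3°

At ω = 20 rad/s:
pole (1 + j20·0.5) = 1 + j10 → |·| ≈ 10.05, ∠ ≈ 84.29°
∠H = (0°) − (84.29°) = -84.29°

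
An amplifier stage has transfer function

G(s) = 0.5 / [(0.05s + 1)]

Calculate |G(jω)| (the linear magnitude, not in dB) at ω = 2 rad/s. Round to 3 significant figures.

0.498

At ω = 2 rad/s:
pole (1 + j2·0.05) = 1 + j0.1 → |·| ≈ 1.005, ∠ ≈ 5.71°
|G| = 0.5 · 1 / (1.005) ≈ 0.49751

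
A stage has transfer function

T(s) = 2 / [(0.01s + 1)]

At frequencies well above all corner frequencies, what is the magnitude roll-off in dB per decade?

-20 dB/decade

Each pole contributes −20 dB/decade at high frequency; each zero contributes +20 dB/decade.
Net: 0 zero(s) − 1 pole(s) → -20 dB/decade.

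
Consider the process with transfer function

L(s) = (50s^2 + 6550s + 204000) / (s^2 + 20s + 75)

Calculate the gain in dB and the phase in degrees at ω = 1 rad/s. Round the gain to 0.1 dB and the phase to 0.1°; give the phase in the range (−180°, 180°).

68.5 dB, -13.3°

Substitute s = j1:
Numerator: 50(j1)^2 + 6550(j1) + 204000 = 203950 + j6550
Denominator: (j1)^2 + 20(j1) + 75 = 74 + j20
|N| = √(203950² + 6550²) ≈ 2.0406e+05, ∠N ≈ 1.84°
|D| = √(74² + 20²) ≈ 76.655, ∠D ≈ 15.12°
|L| = 2.0406e+05 / 76.655 ≈ 2662.1
Gain = 20 log₁₀(2662.1) ≈ 68.50 dB
∠L = 1.84° − 15.12° = -13.28°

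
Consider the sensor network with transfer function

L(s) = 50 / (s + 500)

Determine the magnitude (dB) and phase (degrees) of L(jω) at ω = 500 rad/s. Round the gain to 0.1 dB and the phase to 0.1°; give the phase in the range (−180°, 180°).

Substitute s = j500:
Numerator: 50 = 50 + j0
Denominator: (j500) + 500 = 500 + j500
|N| = √(50² + 0²) ≈ 50, ∠N ≈ 0.00°
|D| = √(500² + 500²) ≈ 707.11, ∠D ≈ 45.00°
|L| = 50 / 707.11 ≈ 0.07071
Gain = 20 log₁₀(0.07071) ≈ -23.01 dB
∠L = 0.00° − 45.00° = -45.00°

-23.0 dB, -45.0°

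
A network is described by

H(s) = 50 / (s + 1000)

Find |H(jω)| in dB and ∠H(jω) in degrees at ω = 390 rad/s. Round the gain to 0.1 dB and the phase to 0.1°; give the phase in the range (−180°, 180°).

-26.6 dB, -21.3°

Substitute s = j390:
Numerator: 50 = 50 + j0
Denominator: (j390) + 1000 = 1000 + j390
|N| = √(50² + 0²) ≈ 50, ∠N ≈ 0.00°
|D| = √(1000² + 390²) ≈ 1073.4, ∠D ≈ 21.31°
|H| = 50 / 1073.4 ≈ 0.046581
Gain = 20 log₁₀(0.046581) ≈ -26.64 dB
∠H = 0.00° − 21.31° = -21.31°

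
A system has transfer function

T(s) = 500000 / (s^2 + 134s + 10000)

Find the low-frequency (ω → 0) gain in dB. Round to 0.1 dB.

34.0 dB

T(0) = 500000 / 10000 = 50
20 log₁₀(50) ≈ 33.98 dB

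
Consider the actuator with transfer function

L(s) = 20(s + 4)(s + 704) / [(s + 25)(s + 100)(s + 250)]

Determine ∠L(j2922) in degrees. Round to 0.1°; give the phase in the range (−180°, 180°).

At s = jω = j2922:
zero (s+4): 4 + j2922 → |·| = √(4²+2922²) = √8538100 ≈ 2922, ∠ = arctan(2922/4) ≈ 89.92°
zero (s+704): 704 + j2922 → |·| = √(704²+2922²) = √9033700 ≈ 3005.6, ∠ = arctan(2922/704) ≈ 76.45°
pole (s+25): 25 + j2922 → |·| = √(25²+2922²) = √8538709 ≈ 2922.1, ∠ = arctan(2922/25) ≈ 89.51°
pole (s+100): 100 + j2922 → |·| = √(100²+2922²) = √8548084 ≈ 2923.7, ∠ = arctan(2922/100) ≈ 88.04°
pole (s+250): 250 + j2922 → |·| = √(250²+2922²) = √8600584 ≈ 2932.7, ∠ = arctan(2922/250) ≈ 85.11°
∠L = 166.37° − 262.66° = -96.29°

-96.3°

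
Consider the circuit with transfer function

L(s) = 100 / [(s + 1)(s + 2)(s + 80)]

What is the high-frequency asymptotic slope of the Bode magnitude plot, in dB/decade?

-60 dB/decade

Each pole contributes −20 dB/decade at high frequency; each zero contributes +20 dB/decade.
Net: 0 zero(s) − 3 pole(s) → -60 dB/decade.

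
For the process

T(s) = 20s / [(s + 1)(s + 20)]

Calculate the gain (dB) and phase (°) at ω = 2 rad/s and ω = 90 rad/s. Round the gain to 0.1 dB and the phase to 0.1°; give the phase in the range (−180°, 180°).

ω = 2: -1.0 dB, 20.9°; ω = 90: -13.3 dB, -76.8°

At s = jω = j2:
zero at origin: s = j2 → |·| = 2, ∠ = 90.00°
pole (s+1): 1 + j2 → |·| = √(1²+2²) = √5 ≈ 2.2361, ∠ = arctan(2/1) ≈ 63.43°
pole (s+20): 20 + j2 → |·| = √(20²+2²) = √404 ≈ 20.1, ∠ = arctan(2/20) ≈ 5.71°
|T| = 20 · 2 / 44.946 ≈ 0.88996
Gain = 20 log₁₀(0.88996) ≈ -1.01 dB
∠T = 90.00° − 69.14° = 20.86°

At s = jω = j90:
zero at origin: s = j90 → |·| = 90, ∠ = 90.00°
pole (s+1): 1 + j90 → |·| = √(1²+90²) = √8101 ≈ 90.006, ∠ = arctan(90/1) ≈ 89.36°
pole (s+20): 20 + j90 → |·| = √(20²+90²) = √8500 ≈ 92.195, ∠ = arctan(90/20) ≈ 77.47°
|T| = 20 · 90 / 8298.1 ≈ 0.21692
Gain = 20 log₁₀(0.21692) ≈ -13.27 dB
∠T = 90.00° − 166.83° = -76.83°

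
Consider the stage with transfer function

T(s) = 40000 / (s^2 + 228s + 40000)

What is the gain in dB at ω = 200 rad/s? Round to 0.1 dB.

-1.1 dB

At s = jω = j200:
quadratic: (j200)² + 228·j200 + 40000 = 0 + j45600 → |·| ≈ 45600, ∠ ≈ 90.00°
|T| = 40000 / 45600 ≈ 0.87719
Gain = 20 log₁₀(0.87719) ≈ -1.14 dB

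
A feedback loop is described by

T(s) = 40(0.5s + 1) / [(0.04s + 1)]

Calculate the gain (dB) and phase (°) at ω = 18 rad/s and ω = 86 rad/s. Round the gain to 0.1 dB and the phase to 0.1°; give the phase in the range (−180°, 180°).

ω = 18: 49.4 dB, 47.9°; ω = 86: 53.6 dB, 14.9°

At ω = 18 rad/s:
zero (1 + j18·0.5) = 1 + j9 → |·| ≈ 9.0554, ∠ ≈ 83.66°
pole (1 + j18·0.04) = 1 + j0.72 → |·| ≈ 1.2322, ∠ ≈ 35.75°
|T| = 40 · 9.0554 / (1.2322) ≈ 293.96
Gain = 20 log₁₀(293.96) ≈ 49.37 dB
∠T = (83.66°) − (35.75°) = 47.91°

At ω = 86 rad/s:
zero (1 + j86·0.5) = 1 + j43 → |·| ≈ 43.012, ∠ ≈ 88.67°
pole (1 + j86·0.04) = 1 + j3.44 → |·| ≈ 3.5824, ∠ ≈ 73.79°
|T| = 40 · 43.012 / (3.5824) ≈ 480.26
Gain = 20 log₁₀(480.26) ≈ 53.63 dB
∠T = (88.67°) − (73.79°) = 14.88°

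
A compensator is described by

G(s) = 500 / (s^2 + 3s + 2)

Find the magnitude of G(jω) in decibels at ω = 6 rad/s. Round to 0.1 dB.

Substitute s = j6:
Numerator: 500 = 500 + j0
Denominator: (j6)^2 + 3(j6) + 2 = -34 + j18
|N| = √(500² + 0²) ≈ 500, ∠N ≈ 0.00°
|D| = √(34² + 18²) ≈ 38.471, ∠D ≈ 152.10°
|G| = 500 / 38.471 ≈ 12.997
Gain = 20 log₁₀(12.997) ≈ 22.28 dB

22.3 dB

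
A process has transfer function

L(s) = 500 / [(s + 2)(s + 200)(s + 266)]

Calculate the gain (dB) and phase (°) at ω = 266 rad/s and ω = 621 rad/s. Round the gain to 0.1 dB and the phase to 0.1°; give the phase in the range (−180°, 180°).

At s = jω = j266:
pole (s+2): 2 + j266 → |·| = √(2²+266²) = √70760 ≈ 266.01, ∠ = arctan(266/2) ≈ 89.57°
pole (s+200): 200 + j266 → |·| = √(200²+266²) = √110756 ≈ 332.8, ∠ = arctan(266/200) ≈ 53.06°
pole (s+266): 266 + j266 → |·| = √(266²+266²) = √141512 ≈ 376.18, ∠ = arctan(266/266) ≈ 45.00°
|L| = 500 / 3.3303e+07 ≈ 1.5014e-05
Gain = 20 log₁₀(1.5014e-05) ≈ -96.47 dB
∠L = 0.00° − 187.63° = -187.63° ≡ 172.37° (principal value)

At s = jω = j621:
pole (s+2): 2 + j621 → |·| = √(2²+621²) = √385645 ≈ 621, ∠ = arctan(621/2) ≈ 89.82°
pole (s+200): 200 + j621 → |·| = √(200²+621²) = √425641 ≈ 652.41, ∠ = arctan(621/200) ≈ 72.15°
pole (s+266): 266 + j621 → |·| = √(266²+621²) = √456397 ≈ 675.57, ∠ = arctan(621/266) ≈ 66.81°
|L| = 500 / 2.737e+08 ≈ 1.8268e-06
Gain = 20 log₁₀(1.8268e-06) ≈ -114.77 dB
∠L = 0.00° − 228.78° = -228.78° ≡ 131.22° (principal value)

ω = 266: -96.5 dB, 172.4°; ω = 621: -114.8 dB, 131.2°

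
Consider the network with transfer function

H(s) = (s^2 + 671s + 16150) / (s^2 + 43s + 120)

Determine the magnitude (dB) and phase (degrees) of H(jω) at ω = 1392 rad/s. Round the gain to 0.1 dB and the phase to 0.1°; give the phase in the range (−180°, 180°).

0.8 dB, -24.2°

Substitute s = j1392:
Numerator: (j1392)^2 + 671(j1392) + 16150 = -1921514 + j934032
Denominator: (j1392)^2 + 43(j1392) + 120 = -1937544 + j59856
|N| = √(1921514² + 934032²) ≈ 2.1365e+06, ∠N ≈ 154.08°
|D| = √(1937544² + 59856²) ≈ 1.9385e+06, ∠D ≈ 178.23°
|H| = 2.1365e+06 / 1.9385e+06 ≈ 1.1021
Gain = 20 log₁₀(1.1021) ≈ 0.84 dB
∠H = 154.08° − 178.23° = -24.15°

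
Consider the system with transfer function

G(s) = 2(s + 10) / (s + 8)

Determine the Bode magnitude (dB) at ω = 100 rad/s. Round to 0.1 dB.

6.0 dB

At s = jω = j100:
zero (s+10): 10 + j100 → |·| = √(10²+100²) = √10100 ≈ 100.5, ∠ = arctan(100/10) ≈ 84.29°
pole (s+8): 8 + j100 → |·| = √(8²+100²) = √10064 ≈ 100.32, ∠ = arctan(100/8) ≈ 85.43°
|G| = 2 · 100.5 / 100.32 ≈ 2.0036
Gain = 20 log₁₀(2.0036) ≈ 6.04 dB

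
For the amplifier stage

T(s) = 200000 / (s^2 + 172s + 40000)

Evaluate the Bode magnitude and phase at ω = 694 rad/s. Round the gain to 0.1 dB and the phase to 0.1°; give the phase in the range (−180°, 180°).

At s = jω = j694:
quadratic: (j694)² + 172·j694 + 40000 = -441636 + j119368 → |·| ≈ 4.5748e+05, ∠ ≈ 164.88°
|T| = 200000 / 4.5748e+05 ≈ 0.43718
Gain = 20 log₁₀(0.43718) ≈ -7.19 dB
∠T = 0.00° − 164.88° = -164.88°

-7.2 dB, -164.9°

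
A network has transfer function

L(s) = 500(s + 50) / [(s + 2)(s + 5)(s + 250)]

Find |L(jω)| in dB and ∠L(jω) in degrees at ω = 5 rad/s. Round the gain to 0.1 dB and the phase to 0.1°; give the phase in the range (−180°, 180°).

At s = jω = j5:
zero (s+50): 50 + j5 → |·| = √(50²+5²) = √2525 ≈ 50.249, ∠ = arctan(5/50) ≈ 5.71°
pole (s+2): 2 + j5 → |·| = √(2²+5²) = √29 ≈ 5.3852, ∠ = arctan(5/2) ≈ 68.20°
pole (s+5): 5 + j5 → |·| = √(5²+5²) = √50 ≈ 7.0711, ∠ = arctan(5/5) ≈ 45.00°
pole (s+250): 250 + j5 → |·| = √(250²+5²) = √62525 ≈ 250.05, ∠ = arctan(5/250) ≈ 1.15°
|L| = 500 · 50.249 / 9521.7 ≈ 2.6387
Gain = 20 log₁₀(2.6387) ≈ 8.43 dB
∠L = 5.71° − 114.35° = -108.64°

8.4 dB, -108.6°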